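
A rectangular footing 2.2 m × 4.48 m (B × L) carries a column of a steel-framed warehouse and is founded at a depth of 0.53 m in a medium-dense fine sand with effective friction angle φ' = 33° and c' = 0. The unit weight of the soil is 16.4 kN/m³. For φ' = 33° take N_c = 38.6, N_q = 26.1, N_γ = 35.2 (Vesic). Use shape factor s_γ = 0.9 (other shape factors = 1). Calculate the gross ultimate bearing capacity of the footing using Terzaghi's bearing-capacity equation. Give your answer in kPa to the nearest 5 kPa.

Overburden at base level: q = 16.4 × 0.53 = 8.692 kPa.
Surcharge term q·N_q = 8.692 × 26.1 = 226.86 kPa; self-weight term 0.5·γ·B·N_γ·s_γ = 0.5 × 16.4 × 2.2 × 35.2 × 0.9 = 571.51 kPa.
q_ult = 226.86 + 571.51 = 798.37 kPa.

q_ult ≈ 800 kPa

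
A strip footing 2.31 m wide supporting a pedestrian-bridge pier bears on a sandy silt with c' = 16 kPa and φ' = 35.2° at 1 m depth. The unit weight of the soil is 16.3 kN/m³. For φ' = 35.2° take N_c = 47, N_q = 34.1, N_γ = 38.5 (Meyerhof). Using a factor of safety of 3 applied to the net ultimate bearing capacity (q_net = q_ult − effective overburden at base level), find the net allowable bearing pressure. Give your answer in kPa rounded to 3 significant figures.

q = γ·D_f = 16.3 × 1 = 16.3 kPa.
c·N_c = 16 × 47 = 752 kPa
q·N_q = 16.3 × 34.1 = 555.83 kPa
0.5·γ·B·N_γ = 0.5 × 16.3 × 2.31 × 38.5 = 724.82 kPa
q_ult = 752 + 555.83 + 724.82 = 2032.7 kPa.
Net ultimate: q_net = 2032.7 − 16.3 = 2016.4 kPa.
q_all(net) = 2016.4 / 3 = 672.12 kPa.

q_all(net) ≈ 672 kPa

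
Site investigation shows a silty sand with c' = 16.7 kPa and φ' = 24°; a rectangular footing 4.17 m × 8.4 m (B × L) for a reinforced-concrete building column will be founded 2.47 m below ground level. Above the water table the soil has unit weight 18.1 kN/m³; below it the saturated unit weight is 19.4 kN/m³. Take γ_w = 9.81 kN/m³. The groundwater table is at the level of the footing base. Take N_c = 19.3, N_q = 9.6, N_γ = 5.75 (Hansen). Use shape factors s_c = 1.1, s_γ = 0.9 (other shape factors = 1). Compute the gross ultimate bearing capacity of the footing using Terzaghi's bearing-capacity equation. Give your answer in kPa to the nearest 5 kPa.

q = γ·D_f = 18.1 × 2.47 = 44.707 kPa.
For the ½γBN_γ term take γ' = 19.4 − 9.81 = 9.59 kN/m³ (soil below base is submerged).
c·N_c·s_c = 16.7 × 19.3 × 1.1 = 354.54 kPa
q·N_q = 44.707 × 9.6 = 429.19 kPa
0.5·γ·B·N_γ·s_γ = 0.5 × 9.59 × 4.17 × 5.75 × 0.9 = 103.47 kPa
q_ult = 354.54 + 429.19 + 103.47 = 887.2 kPa.

q_ult ≈ 885 kPa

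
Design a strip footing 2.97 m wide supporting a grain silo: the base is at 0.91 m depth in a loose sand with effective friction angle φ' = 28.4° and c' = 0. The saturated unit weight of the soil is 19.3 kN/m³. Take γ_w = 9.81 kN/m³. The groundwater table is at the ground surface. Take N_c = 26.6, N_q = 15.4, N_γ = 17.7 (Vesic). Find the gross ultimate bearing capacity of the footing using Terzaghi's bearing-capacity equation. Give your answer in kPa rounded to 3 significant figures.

q_ult ≈ 382 kPa

γ' = 19.3 − 9.81 = 9.49 kN/m³ (submerged throughout). q = 9.49 × 0.91 = 8.6359 kPa; the same γ' applies in the ½γBN_γ term.
q·N_q = 8.6359 × 15.4 = 132.99 kPa
0.5·γ·B·N_γ = 0.5 × 9.49 × 2.97 × 17.7 = 249.44 kPa
q_ult = 132.99 + 249.44 = 382.43 kPa.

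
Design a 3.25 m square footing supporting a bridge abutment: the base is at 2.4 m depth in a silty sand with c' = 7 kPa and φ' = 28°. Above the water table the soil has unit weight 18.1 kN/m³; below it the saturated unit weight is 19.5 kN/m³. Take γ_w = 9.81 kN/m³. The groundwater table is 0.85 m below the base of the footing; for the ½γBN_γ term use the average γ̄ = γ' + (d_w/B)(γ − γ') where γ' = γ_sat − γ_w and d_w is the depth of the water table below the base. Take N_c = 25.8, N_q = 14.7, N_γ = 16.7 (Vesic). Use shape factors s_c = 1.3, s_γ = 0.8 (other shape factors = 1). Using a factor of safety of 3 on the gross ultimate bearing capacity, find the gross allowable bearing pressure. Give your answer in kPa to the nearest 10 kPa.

Effective surcharge at the founding depth q = γ·D_f = 18.1 × 2.4 = 43.44 kPa.
With d_w = 0.85 m < B, γ̄ = 9.69 + (0.85/3.25) × (18.1 − 9.69) = 11.89 kN/m³.
q_ult = c·N_c·s_c + q·N_q + 0.5·γ·B·N_γ·s_γ
     = 7 × 25.8 × 1.3 + 43.44 × 14.7 + 0.5 × 11.89 × 3.25 × 16.7 × 0.8
     = 234.78 + 638.57 + 258.12 = 1131.5 kPa.
q_all = 1131.5 / 3 = 377.16 kPa.

q_all ≈ 380 kPa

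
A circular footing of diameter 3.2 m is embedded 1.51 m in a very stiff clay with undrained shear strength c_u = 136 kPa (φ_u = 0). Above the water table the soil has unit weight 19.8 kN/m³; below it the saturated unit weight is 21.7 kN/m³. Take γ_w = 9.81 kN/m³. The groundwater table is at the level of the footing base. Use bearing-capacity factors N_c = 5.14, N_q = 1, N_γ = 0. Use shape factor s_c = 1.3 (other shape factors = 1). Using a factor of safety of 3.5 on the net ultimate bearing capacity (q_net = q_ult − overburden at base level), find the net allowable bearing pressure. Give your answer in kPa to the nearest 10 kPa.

q_all(net) ≈ 260 kPa

Overburden at base level: q = 19.8 × 1.51 = 29.898 kPa.
Cohesion term c·N_c·s_c = 136 × 5.14 × 1.3 = 908.75 kPa; surcharge term q·N_q = 29.898 × 1 = 29.898 kPa.
q_ult = 908.75 + 29.898 = 938.65 kPa.
q_net = 938.65 − 29.898 = 908.75 kPa.
q_all(net) = 908.75 / 3.5 = 259.64 kPa.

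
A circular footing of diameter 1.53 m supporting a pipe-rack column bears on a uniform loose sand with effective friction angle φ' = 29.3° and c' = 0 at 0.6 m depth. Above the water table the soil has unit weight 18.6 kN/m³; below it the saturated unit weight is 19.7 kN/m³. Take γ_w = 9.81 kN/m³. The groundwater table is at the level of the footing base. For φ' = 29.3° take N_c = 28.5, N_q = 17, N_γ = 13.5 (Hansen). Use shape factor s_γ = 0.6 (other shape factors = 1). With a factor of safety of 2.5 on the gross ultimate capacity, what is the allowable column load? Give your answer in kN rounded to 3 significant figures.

Overburden at base level: q = 18.6 × 0.6 = 11.16 kPa.
Below the base the soil is submerged, so the ½γBN_γ term uses γ' = 19.7 − 9.81 = 9.89 kN/m³.
Surcharge term q·N_q = 11.16 × 17 = 189.72 kPa; self-weight term 0.5·γ·B·N_γ·s_γ = 0.5 × 9.89 × 1.53 × 13.5 × 0.6 = 61.283 kPa.
q_ult = 189.72 + 61.283 = 251 kPa.
Gross allowable pressure q_all = 251 / 2.5 = 100.4 kPa.
Footing area = 1.8385 m², so allowable column load = 100.4 × 1.8385 = 184.59 kN.

P_all ≈ 185 kN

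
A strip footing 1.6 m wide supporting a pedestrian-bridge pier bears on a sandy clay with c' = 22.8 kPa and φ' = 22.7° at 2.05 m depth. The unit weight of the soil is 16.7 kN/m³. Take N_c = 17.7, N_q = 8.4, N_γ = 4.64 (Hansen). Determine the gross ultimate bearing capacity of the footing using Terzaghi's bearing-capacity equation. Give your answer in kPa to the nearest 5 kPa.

q = γ·D_f = 16.7 × 2.05 = 34.235 kPa.
c·N_c = 22.8 × 17.7 = 403.56 kPa
q·N_q = 34.235 × 8.4 = 287.57 kPa
0.5·γ·B·N_γ = 0.5 × 16.7 × 1.6 × 4.64 = 61.99 kPa
q_ult = 403.56 + 287.57 + 61.99 = 753.12 kPa.

q_ult ≈ 755 kPa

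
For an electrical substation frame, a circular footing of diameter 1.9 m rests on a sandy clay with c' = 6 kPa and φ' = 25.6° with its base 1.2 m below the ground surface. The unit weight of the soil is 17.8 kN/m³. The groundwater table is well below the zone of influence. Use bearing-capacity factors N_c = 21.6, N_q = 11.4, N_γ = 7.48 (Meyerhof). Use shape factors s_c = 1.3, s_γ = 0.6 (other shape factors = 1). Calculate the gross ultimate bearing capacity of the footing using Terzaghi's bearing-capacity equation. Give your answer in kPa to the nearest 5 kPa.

Effective surcharge at the founding depth q = γ·D_f = 17.8 × 1.2 = 21.36 kPa.
q_ult = c·N_c·s_c + q·N_q + 0.5·γ·B·N_γ·s_γ
     = 6 × 21.6 × 1.3 + 21.36 × 11.4 + 0.5 × 17.8 × 1.9 × 7.48 × 0.6
     = 168.48 + 243.5 + 75.892 = 487.88 kPa.

q_ult ≈ 490 kPa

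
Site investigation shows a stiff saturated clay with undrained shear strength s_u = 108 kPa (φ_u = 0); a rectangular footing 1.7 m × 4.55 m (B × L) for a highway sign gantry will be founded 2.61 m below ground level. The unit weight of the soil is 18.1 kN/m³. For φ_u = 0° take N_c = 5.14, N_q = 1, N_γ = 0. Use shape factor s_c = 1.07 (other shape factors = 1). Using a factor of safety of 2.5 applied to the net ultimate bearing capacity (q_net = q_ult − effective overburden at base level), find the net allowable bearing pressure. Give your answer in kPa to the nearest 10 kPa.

Effective surcharge at the founding depth q = γ·D_f = 18.1 × 2.61 = 47.241 kPa.
q_ult = c·N_c·s_c + q·N_q
     = 108 × 5.14 × 1.07 + 47.241 × 1
     = 593.98 + 47.241 = 641.22 kPa.
Net ultimate: q_net = 641.22 − 47.241 = 593.98 kPa.
q_all(net) = 593.98 / 2.5 = 237.59 kPa.

q_all(net) ≈ 240 kPa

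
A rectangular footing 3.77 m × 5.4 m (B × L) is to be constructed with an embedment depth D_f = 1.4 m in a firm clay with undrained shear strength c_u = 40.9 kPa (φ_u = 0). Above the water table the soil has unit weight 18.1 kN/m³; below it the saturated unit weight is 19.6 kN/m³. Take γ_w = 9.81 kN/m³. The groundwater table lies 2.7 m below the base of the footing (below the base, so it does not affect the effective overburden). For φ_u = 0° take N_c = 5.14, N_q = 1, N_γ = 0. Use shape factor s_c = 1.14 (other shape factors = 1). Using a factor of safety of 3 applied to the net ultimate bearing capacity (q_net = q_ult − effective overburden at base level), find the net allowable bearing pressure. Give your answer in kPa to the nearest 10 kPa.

q = γ·D_f = 18.1 × 1.4 = 25.34 kPa.
c·N_c·s_c = 40.9 × 5.14 × 1.14 = 239.66 kPa
q·N_q = 25.34 × 1 = 25.34 kPa
q_ult = 239.66 + 25.34 = 265 kPa.
Net ultimate: q_net = 265 − 25.34 = 239.66 kPa.
q_all(net) = 239.66 / 3 = 79.886 kPa.

q_all(net) ≈ 80 kPa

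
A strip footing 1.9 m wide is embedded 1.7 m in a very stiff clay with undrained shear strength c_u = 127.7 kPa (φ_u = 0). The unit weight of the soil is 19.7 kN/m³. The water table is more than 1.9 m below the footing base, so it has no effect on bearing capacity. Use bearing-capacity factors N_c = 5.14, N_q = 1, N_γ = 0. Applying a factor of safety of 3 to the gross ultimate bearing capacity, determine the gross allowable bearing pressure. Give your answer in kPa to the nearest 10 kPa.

Effective surcharge at the founding depth q = γ·D_f = 19.7 × 1.7 = 33.49 kPa.
q_ult = c·N_c + q·N_q
     = 127.7 × 5.14 + 33.49 × 1
     = 656.38 + 33.49 = 689.87 kPa.
q_all = q_ult / FS = 689.87 / 3 = 229.96 kPa.

q_all ≈ 230 kPa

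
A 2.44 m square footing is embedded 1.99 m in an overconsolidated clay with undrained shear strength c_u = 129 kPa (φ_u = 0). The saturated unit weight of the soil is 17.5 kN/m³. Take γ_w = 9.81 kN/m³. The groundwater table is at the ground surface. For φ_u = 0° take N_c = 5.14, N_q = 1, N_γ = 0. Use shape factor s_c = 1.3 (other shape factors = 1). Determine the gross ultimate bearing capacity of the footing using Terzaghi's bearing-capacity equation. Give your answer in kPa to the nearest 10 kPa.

γ' = 17.5 − 9.81 = 7.69 kN/m³ (submerged throughout). q = 7.69 × 1.99 = 15.303 kPa.
c·N_c·s_c = 129 × 5.14 × 1.3 = 861.98 kPa
q·N_q = 15.303 × 1 = 15.303 kPa
q_ult = 861.98 + 15.303 = 877.28 kPa.

q_ult ≈ 880 kPa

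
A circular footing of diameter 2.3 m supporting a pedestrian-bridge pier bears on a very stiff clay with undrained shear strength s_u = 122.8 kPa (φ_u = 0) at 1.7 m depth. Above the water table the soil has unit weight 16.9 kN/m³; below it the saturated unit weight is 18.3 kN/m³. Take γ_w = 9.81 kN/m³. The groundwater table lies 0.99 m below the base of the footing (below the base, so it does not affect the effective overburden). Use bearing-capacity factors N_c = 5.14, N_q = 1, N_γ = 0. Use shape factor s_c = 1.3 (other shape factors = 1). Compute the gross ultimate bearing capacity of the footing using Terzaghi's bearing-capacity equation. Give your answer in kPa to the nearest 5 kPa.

q_ult ≈ 850 kPa

Overburden at base level: q = 16.9 × 1.7 = 28.73 kPa.
Cohesion term c·N_c·s_c = 122.8 × 5.14 × 1.3 = 820.55 kPa; surcharge term q·N_q = 28.73 × 1 = 28.73 kPa.
q_ult = 820.55 + 28.73 = 849.28 kPa.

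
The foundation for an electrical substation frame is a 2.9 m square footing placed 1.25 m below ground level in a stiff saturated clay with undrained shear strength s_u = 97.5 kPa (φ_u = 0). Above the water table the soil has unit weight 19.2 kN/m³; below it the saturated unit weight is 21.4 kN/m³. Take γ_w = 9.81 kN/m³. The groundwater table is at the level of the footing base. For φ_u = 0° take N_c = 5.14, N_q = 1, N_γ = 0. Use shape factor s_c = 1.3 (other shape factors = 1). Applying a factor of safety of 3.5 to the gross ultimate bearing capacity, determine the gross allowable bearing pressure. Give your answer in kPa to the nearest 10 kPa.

Overburden at base level: q = 19.2 × 1.25 = 24 kPa.
Cohesion term c·N_c·s_c = 97.5 × 5.14 × 1.3 = 651.5 kPa; surcharge term q·N_q = 24 × 1 = 24 kPa.
q_ult = 651.5 + 24 = 675.5 kPa.
q_all = q_ult / FS = 675.5 / 3.5 = 193 kPa.

q_all ≈ 190 kPa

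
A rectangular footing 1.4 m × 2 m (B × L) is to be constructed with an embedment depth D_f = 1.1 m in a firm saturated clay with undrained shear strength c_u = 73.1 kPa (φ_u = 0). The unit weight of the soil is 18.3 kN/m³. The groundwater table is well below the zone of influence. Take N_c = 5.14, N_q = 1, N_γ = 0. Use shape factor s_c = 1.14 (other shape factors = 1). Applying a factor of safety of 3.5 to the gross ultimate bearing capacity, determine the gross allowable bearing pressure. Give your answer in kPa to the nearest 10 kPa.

q = γ·D_f = 18.3 × 1.1 = 20.13 kPa.
c·N_c·s_c = 73.1 × 5.14 × 1.14 = 428.34 kPa
q·N_q = 20.13 × 1 = 20.13 kPa
q_ult = 428.34 + 20.13 = 448.47 kPa.
q_all = q_ult / FS = 448.47 / 3.5 = 128.13 kPa.

q_all ≈ 130 kPa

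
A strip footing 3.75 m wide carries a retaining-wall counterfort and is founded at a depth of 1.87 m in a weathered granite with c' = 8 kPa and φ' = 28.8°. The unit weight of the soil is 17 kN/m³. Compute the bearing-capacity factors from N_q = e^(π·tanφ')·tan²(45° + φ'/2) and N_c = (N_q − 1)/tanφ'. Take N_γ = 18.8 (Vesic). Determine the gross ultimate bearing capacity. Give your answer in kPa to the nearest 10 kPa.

q_ult ≈ 1330 kPa

tan28.8° = 0.5498, so N_q = e^(π×0.5498)·tan²(59.4°) = 5.624 × 2.859 = 16.08.
N_c = (16.08 − 1)/tan28.8° = 27.43.
Overburden at base level: q = 17 × 1.87 = 31.79 kPa.
Cohesion term c·N_c = 8 × 27.432 = 219.46 kPa; surcharge term q·N_q = 31.79 × 16.081 = 511.21 kPa; self-weight term 0.5·γ·B·N_γ = 0.5 × 17 × 3.75 × 18.8 = 599.25 kPa.
q_ult = 219.46 + 511.21 + 599.25 = 1329.9 kPa.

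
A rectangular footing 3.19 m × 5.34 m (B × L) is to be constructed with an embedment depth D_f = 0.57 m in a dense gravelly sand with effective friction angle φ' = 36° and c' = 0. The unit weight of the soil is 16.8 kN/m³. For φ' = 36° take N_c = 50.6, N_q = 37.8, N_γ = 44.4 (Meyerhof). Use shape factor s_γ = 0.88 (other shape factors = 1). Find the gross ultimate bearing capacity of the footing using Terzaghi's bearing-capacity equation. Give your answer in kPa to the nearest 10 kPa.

Overburden at base level: q = 16.8 × 0.57 = 9.576 kPa.
Surcharge term q·N_q = 9.576 × 37.8 = 361.97 kPa; self-weight term 0.5·γ·B·N_γ·s_γ = 0.5 × 16.8 × 3.19 × 44.4 × 0.88 = 1047 kPa.
q_ult = 361.97 + 1047 = 1408.9 kPa.

q_ult ≈ 1410 kPa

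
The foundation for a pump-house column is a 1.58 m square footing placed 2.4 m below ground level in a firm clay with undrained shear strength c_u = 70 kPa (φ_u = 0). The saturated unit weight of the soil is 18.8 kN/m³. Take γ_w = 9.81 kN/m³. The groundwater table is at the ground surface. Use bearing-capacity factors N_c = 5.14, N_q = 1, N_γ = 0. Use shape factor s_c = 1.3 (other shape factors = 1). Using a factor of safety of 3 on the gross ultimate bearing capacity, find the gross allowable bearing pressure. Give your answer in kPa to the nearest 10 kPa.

q_all ≈ 160 kPa

With the water table at the surface the whole profile is submerged: γ' = 18.8 − 9.81 = 8.99 kN/m³, so q = γ'·D_f = 21.576 kPa.
q_ult = c·N_c·s_c + q·N_q
     = 70 × 5.14 × 1.3 + 21.576 × 1
     = 467.74 + 21.576 = 489.32 kPa.
q_all = 489.32 / 3 = 163.11 kPa.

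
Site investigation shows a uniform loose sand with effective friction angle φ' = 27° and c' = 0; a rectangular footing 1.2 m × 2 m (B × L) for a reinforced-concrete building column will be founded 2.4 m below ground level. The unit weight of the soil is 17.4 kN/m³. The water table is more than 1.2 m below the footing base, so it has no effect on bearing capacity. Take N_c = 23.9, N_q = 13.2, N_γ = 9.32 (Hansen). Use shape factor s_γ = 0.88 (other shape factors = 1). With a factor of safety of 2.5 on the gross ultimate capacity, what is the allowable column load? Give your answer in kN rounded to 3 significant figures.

q = γ·D_f = 17.4 × 2.4 = 41.76 kPa.
q·N_q = 41.76 × 13.2 = 551.23 kPa
0.5·γ·B·N_γ·s_γ = 0.5 × 17.4 × 1.2 × 9.32 × 0.88 = 85.625 kPa
q_ult = 551.23 + 85.625 = 636.86 kPa.
Gross allowable pressure q_all = 636.86 / 2.5 = 254.74 kPa.
Footing area = 2.4 m², so allowable column load = 254.74 × 2.4 = 611.38 kN.

P_all ≈ 611 kN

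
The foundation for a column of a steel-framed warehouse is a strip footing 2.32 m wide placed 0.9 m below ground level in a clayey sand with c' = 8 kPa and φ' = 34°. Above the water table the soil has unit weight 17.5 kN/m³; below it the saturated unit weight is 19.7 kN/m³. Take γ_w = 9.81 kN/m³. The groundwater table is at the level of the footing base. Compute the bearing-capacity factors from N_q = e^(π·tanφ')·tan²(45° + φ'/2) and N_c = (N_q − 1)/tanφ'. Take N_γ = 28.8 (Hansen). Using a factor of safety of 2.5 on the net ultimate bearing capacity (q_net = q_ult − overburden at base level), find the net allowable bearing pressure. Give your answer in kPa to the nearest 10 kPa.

N_q = e^(π·tan34°)·tan²(62°) = 29.44; N_c = (N_q − 1)/tanφ' = 42.16.
Overburden at base level: q = 17.5 × 0.9 = 15.75 kPa.
Below the base the soil is submerged, so the ½γBN_γ term uses γ' = 19.7 − 9.81 = 9.89 kN/m³.
Cohesion term c·N_c = 8 × 42.164 = 337.31 kPa; surcharge term q·N_q = 15.75 × 29.44 = 463.68 kPa; self-weight term 0.5·γ·B·N_γ = 0.5 × 9.89 × 2.32 × 28.8 = 330.41 kPa.
q_ult = 337.31 + 463.68 + 330.41 = 1131.4 kPa.
q_net = 1131.4 − 15.75 = 1115.6 kPa.
q_all(net) = 1115.6 / 2.5 = 446.26 kPa.

q_all(net) ≈ 450 kPa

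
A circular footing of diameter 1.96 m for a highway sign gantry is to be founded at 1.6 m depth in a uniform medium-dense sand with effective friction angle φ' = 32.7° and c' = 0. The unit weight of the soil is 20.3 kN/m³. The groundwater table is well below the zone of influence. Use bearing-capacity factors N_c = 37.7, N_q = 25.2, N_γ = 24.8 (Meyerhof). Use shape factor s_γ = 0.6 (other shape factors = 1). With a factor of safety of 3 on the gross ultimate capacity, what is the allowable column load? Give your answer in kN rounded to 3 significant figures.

P_all ≈ 1120 kN

Overburden at base level: q = 20.3 × 1.6 = 32.48 kPa.
Surcharge term q·N_q = 32.48 × 25.2 = 818.5 kPa; self-weight term 0.5·γ·B·N_γ·s_γ = 0.5 × 20.3 × 1.96 × 24.8 × 0.6 = 296.02 kPa.
q_ult = 818.5 + 296.02 = 1114.5 kPa.
Gross allowable pressure q_all = 1114.5 / 3 = 371.51 kPa.
Footing area = 3.0172 m², so allowable column load = 371.51 × 3.0172 = 1120.9 kN.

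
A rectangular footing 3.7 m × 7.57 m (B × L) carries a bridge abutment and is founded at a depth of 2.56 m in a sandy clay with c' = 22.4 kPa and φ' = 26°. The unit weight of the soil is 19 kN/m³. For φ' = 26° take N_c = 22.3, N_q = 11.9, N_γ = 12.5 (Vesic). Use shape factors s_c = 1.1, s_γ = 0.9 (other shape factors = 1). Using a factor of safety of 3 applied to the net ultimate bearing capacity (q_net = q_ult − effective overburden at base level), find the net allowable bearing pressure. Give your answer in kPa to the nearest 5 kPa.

q_all(net) ≈ 490 kPa

Effective surcharge at the founding depth q = γ·D_f = 19 × 2.56 = 48.64 kPa.
q_ult = c·N_c·s_c + q·N_q + 0.5·γ·B·N_γ·s_γ
     = 22.4 × 22.3 × 1.1 + 48.64 × 11.9 + 0.5 × 19 × 3.7 × 12.5 × 0.9
     = 549.47 + 578.82 + 395.44 = 1523.7 kPa.
Net ultimate: q_net = 1523.7 − 48.64 = 1475.1 kPa.
q_all(net) = 1475.1 / 3 = 491.7 kPa.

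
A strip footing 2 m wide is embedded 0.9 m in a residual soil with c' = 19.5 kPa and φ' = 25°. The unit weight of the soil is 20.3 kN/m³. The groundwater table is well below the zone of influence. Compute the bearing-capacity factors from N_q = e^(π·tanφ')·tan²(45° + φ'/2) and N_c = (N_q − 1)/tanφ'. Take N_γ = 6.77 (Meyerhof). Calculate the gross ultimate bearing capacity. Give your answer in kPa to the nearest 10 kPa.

tan25° = 0.4663, so N_q = e^(π×0.4663)·tan²(57.5°) = 4.327 × 2.464 = 10.66.
N_c = (10.66 − 1)/tan25° = 20.72.
q = γ·D_f = 20.3 × 0.9 = 18.27 kPa.
c·N_c = 19.5 × 20.721 = 404.05 kPa
q·N_q = 18.27 × 10.662 = 194.8 kPa
0.5·γ·B·N_γ = 0.5 × 20.3 × 2 × 6.77 = 137.43 kPa
q_ult = 404.05 + 194.8 + 137.43 = 736.28 kPa.

q_ult ≈ 740 kPa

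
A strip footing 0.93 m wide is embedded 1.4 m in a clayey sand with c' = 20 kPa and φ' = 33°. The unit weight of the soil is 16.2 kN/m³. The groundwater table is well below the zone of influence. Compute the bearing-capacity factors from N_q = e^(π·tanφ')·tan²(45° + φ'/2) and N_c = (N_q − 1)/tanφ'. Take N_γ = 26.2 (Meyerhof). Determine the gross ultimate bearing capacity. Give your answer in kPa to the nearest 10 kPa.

q_ult ≈ 1560 kPa

tan33° = 0.6494, so N_q = e^(π×0.6494)·tan²(61.5°) = 7.692 × 3.392 = 26.09.
N_c = (26.09 − 1)/tan33° = 38.64.
Effective surcharge at the founding depth q = γ·D_f = 16.2 × 1.4 = 22.68 kPa.
q_ult = c·N_c + q·N_q + 0.5·γ·B·N_γ
     = 20 × 38.638 + 22.68 × 26.092 + 0.5 × 16.2 × 0.93 × 26.2
     = 772.77 + 591.77 + 197.36 = 1561.9 kPa.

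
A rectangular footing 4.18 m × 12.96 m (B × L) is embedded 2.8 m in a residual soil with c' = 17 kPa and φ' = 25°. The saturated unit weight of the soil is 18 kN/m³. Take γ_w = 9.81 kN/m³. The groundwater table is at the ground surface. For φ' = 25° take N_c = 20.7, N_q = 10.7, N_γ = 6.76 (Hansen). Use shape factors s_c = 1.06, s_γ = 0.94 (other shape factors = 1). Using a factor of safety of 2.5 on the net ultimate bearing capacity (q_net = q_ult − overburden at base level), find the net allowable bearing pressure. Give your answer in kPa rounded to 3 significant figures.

q_all(net) ≈ 282 kPa

γ' = 18 − 9.81 = 8.19 kN/m³ (submerged throughout). q = 8.19 × 2.8 = 22.932 kPa; the same γ' applies in the ½γBN_γ term.
c·N_c·s_c = 17 × 20.7 × 1.06 = 373.01 kPa
q·N_q = 22.932 × 10.7 = 245.37 kPa
0.5·γ·B·N_γ·s_γ = 0.5 × 8.19 × 4.18 × 6.76 × 0.94 = 108.77 kPa
q_ult = 373.01 + 245.37 + 108.77 = 727.16 kPa.
q_net = 727.16 − 22.932 = 704.22 kPa.
q_all(net) = 704.22 / 2.5 = 281.69 kPa.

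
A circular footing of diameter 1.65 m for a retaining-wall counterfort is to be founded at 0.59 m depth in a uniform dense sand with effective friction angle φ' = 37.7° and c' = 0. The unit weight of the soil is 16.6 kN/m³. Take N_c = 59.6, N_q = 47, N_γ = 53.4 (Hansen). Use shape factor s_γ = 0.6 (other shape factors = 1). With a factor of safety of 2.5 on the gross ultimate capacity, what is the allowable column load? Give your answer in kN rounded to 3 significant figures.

P_all ≈ 769 kN

Effective surcharge at the founding depth q = γ·D_f = 16.6 × 0.59 = 9.794 kPa.
q_ult = q·N_q + 0.5·γ·B·N_γ·s_γ
     = 9.794 × 47 + 0.5 × 16.6 × 1.65 × 53.4 × 0.6
     = 460.32 + 438.79 = 899.11 kPa.
Gross allowable pressure q_all = 899.11 / 2.5 = 359.64 kPa.
Footing area = 2.1382 m², so allowable column load = 359.64 × 2.1382 = 768.99 kN.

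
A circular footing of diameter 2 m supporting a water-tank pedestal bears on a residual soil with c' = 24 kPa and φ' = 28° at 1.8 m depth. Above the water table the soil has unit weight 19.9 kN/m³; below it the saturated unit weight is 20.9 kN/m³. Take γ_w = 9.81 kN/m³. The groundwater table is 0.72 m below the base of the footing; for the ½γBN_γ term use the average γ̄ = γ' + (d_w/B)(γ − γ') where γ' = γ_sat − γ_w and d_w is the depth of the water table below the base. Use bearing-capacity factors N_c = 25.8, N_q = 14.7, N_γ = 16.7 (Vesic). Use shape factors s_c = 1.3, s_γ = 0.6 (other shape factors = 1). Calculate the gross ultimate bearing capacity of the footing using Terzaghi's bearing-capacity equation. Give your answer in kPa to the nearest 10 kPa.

Effective surcharge at the founding depth q = γ·D_f = 19.9 × 1.8 = 35.82 kPa.
With d_w = 0.72 m < B, γ̄ = 11.09 + (0.72/2) × (19.9 − 11.09) = 14.262 kN/m³.
q_ult = c·N_c·s_c + q·N_q + 0.5·γ·B·N_γ·s_γ
     = 24 × 25.8 × 1.3 + 35.82 × 14.7 + 0.5 × 14.262 × 2 × 16.7 × 0.6
     = 804.96 + 526.55 + 142.9 = 1474.4 kPa.

q_ult ≈ 1470 kPa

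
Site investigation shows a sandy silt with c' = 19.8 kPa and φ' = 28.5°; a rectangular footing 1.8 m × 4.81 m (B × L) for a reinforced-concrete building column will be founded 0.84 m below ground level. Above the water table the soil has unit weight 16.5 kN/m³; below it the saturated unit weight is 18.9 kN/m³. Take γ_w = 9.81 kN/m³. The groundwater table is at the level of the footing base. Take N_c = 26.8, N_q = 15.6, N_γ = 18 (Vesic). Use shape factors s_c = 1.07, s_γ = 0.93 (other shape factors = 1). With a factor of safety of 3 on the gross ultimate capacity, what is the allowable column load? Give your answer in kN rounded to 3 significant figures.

Overburden at base level: q = 16.5 × 0.84 = 13.86 kPa.
Below the base the soil is submerged, so the ½γBN_γ term uses γ' = 18.9 − 9.81 = 9.09 kN/m³.
Cohesion term c·N_c·s_c = 19.8 × 26.8 × 1.07 = 567.78 kPa; surcharge term q·N_q = 13.86 × 15.6 = 216.22 kPa; self-weight term 0.5·γ·B·N_γ·s_γ = 0.5 × 9.09 × 1.8 × 18 × 0.93 = 136.95 kPa.
q_ult = 567.78 + 216.22 + 136.95 = 920.95 kPa.
Gross allowable pressure q_all = 920.95 / 3 = 306.98 kPa.
Footing area = 8.658 m², so allowable column load = 306.98 × 8.658 = 2657.9 kN.

P_all ≈ 2660 kN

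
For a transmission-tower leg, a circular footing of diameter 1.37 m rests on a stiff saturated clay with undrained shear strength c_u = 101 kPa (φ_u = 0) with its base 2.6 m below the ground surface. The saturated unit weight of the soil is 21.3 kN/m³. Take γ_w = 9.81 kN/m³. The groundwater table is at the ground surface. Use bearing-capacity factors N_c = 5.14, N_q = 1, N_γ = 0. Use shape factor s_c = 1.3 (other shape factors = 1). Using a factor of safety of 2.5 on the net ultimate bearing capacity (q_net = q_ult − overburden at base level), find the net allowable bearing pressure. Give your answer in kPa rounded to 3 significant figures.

q_all(net) ≈ 270 kPa

With the water table at the surface the whole profile is submerged: γ' = 21.3 − 9.81 = 11.49 kN/m³, so q = γ'·D_f = 29.874 kPa.
q_ult = c·N_c·s_c + q·N_q
     = 101 × 5.14 × 1.3 + 29.874 × 1
     = 674.88 + 29.874 = 704.76 kPa.
q_net = 704.76 − 29.874 = 674.88 kPa.
q_all(net) = 674.88 / 2.5 = 269.95 kPa.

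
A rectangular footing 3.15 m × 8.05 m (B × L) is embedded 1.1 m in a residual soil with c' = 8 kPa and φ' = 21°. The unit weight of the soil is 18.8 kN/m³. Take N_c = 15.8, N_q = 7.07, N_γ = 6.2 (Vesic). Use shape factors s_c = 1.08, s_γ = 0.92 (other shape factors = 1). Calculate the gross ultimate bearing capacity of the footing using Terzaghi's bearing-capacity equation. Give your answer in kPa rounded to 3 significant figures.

q = γ·D_f = 18.8 × 1.1 = 20.68 kPa.
c·N_c·s_c = 8 × 15.8 × 1.08 = 136.51 kPa
q·N_q = 20.68 × 7.07 = 146.21 kPa
0.5·γ·B·N_γ·s_γ = 0.5 × 18.8 × 3.15 × 6.2 × 0.92 = 168.9 kPa
q_ult = 136.51 + 146.21 + 168.9 = 451.62 kPa.

q_ult ≈ 452 kPa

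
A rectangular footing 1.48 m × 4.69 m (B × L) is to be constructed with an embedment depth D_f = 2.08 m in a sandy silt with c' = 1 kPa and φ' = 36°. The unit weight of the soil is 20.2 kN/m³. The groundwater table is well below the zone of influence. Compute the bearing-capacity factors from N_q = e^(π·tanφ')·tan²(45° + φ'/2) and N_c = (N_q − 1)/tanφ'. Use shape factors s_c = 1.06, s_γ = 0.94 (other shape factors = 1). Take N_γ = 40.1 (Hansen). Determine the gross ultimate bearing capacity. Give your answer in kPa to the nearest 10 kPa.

tan36° = 0.7265, so N_q = e^(π×0.7265)·tan²(63°) = 9.801 × 3.852 = 37.75.
N_c = (37.75 − 1)/tan36° = 50.59.
q = γ·D_f = 20.2 × 2.08 = 42.016 kPa.
c·N_c·s_c = 1 × 50.585 × 1.06 = 53.621 kPa
q·N_q = 42.016 × 37.752 = 1586.2 kPa
0.5·γ·B·N_γ·s_γ = 0.5 × 20.2 × 1.48 × 40.1 × 0.94 = 563.45 kPa
q_ult = 53.621 + 1586.2 + 563.45 = 2203.3 kPa.

q_ult ≈ 2200 kPa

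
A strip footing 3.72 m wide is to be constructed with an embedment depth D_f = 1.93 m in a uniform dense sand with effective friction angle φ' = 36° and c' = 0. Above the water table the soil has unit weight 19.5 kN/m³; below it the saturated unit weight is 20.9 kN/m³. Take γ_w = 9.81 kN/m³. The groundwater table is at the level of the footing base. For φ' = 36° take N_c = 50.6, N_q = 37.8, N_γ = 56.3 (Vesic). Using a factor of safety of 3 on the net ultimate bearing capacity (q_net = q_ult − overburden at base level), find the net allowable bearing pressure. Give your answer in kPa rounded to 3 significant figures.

q_all(net) ≈ 849 kPa

q = γ·D_f = 19.5 × 1.93 = 37.635 kPa.
For the ½γBN_γ term take γ' = 20.9 − 9.81 = 11.09 kN/m³ (soil below base is submerged).
q·N_q = 37.635 × 37.8 = 1422.6 kPa
0.5·γ·B·N_γ = 0.5 × 11.09 × 3.72 × 56.3 = 1161.3 kPa
q_ult = 1422.6 + 1161.3 = 2583.9 kPa.
q_net = 2583.9 − 37.635 = 2546.3 kPa.
q_all(net) = 2546.3 / 3 = 848.76 kPa.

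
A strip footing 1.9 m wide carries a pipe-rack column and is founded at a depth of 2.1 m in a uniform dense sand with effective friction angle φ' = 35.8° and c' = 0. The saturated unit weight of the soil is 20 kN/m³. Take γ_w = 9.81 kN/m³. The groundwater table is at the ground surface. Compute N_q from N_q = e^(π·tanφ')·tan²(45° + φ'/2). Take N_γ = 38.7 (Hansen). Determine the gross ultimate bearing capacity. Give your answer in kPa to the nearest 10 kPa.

tan35.8° = 0.7212, so N_q = e^(π×0.7212)·tan²(62.9°) = 9.639 × 3.819 = 36.81.
γ' = 20 − 9.81 = 10.19 kN/m³ (submerged throughout). q = 10.19 × 2.1 = 21.399 kPa; the same γ' applies in the ½γBN_γ term.
q·N_q = 21.399 × 36.808 = 787.66 kPa
0.5·γ·B·N_γ = 0.5 × 10.19 × 1.9 × 38.7 = 374.64 kPa
q_ult = 787.66 + 374.64 = 1162.3 kPa.

q_ult ≈ 1160 kPa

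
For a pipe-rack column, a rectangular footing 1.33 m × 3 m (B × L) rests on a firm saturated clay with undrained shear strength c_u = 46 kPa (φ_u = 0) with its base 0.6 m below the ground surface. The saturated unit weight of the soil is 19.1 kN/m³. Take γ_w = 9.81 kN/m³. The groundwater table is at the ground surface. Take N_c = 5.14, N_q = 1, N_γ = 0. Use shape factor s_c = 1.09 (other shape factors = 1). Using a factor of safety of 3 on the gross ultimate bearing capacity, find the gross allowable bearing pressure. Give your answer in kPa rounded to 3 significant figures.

γ' = 19.1 − 9.81 = 9.29 kN/m³ (submerged throughout). q = 9.29 × 0.6 = 5.574 kPa.
c·N_c·s_c = 46 × 5.14 × 1.09 = 257.72 kPa
q·N_q = 5.574 × 1 = 5.574 kPa
q_ult = 257.72 + 5.574 = 263.29 kPa.
q_all = 263.29 / 3 = 87.765 kPa.

q_all ≈ 87.8 kPa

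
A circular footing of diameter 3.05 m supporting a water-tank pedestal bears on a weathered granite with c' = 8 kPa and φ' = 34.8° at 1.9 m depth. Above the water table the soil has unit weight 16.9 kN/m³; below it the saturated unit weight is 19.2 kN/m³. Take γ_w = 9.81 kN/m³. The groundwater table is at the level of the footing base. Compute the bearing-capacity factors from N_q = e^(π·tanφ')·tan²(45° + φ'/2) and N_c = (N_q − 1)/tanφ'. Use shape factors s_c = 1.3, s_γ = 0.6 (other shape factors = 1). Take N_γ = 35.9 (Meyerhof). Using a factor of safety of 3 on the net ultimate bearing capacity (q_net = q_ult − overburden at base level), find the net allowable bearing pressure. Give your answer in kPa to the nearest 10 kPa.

N_q = e^(π·tan34.8°)·tan²(62.4°) = 32.48; N_c = (N_q − 1)/tanφ' = 45.29.
Overburden at base level: q = 16.9 × 1.9 = 32.11 kPa.
Below the base the soil is submerged, so the ½γBN_γ term uses γ' = 19.2 − 9.81 = 9.39 kN/m³.
Cohesion term c·N_c·s_c = 8 × 45.294 × 1.3 = 471.06 kPa; surcharge term q·N_q = 32.11 × 32.48 = 1042.9 kPa; self-weight term 0.5·γ·B·N_γ·s_γ = 0.5 × 9.39 × 3.05 × 35.9 × 0.6 = 308.45 kPa.
q_ult = 471.06 + 1042.9 + 308.45 = 1822.4 kPa.
q_net = 1822.4 − 32.11 = 1790.3 kPa.
q_all(net) = 1790.3 / 3 = 596.78 kPa.

q_all(net) ≈ 600 kPa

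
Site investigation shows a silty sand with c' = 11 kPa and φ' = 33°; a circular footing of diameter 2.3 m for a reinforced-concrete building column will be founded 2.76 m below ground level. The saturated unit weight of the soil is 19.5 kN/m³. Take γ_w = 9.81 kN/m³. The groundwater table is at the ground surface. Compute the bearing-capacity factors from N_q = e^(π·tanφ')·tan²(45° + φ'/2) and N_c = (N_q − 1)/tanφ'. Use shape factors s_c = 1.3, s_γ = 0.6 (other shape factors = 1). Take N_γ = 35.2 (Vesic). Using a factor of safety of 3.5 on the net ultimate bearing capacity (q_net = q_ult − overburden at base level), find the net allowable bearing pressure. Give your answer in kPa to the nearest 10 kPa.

q_all(net) ≈ 420 kPa

N_q = e^(π·tan33°)·tan²(61.5°) = 26.09; N_c = (N_q − 1)/tanφ' = 38.64.
With the water table at the surface the whole profile is submerged: γ' = 19.5 − 9.81 = 9.69 kN/m³, so q = γ'·D_f = 26.744 kPa; the same γ' applies in the ½γBN_γ term.
q_ult = c·N_c·s_c + q·N_q + 0.5·γ·B·N_γ·s_γ
     = 11 × 38.638 × 1.3 + 26.744 × 26.092 + 0.5 × 9.69 × 2.3 × 35.2 × 0.6
     = 552.53 + 697.82 + 235.35 = 1485.7 kPa.
q_net = 1485.7 − 26.744 = 1458.9 kPa.
q_all(net) = 1458.9 / 3.5 = 416.84 kPa.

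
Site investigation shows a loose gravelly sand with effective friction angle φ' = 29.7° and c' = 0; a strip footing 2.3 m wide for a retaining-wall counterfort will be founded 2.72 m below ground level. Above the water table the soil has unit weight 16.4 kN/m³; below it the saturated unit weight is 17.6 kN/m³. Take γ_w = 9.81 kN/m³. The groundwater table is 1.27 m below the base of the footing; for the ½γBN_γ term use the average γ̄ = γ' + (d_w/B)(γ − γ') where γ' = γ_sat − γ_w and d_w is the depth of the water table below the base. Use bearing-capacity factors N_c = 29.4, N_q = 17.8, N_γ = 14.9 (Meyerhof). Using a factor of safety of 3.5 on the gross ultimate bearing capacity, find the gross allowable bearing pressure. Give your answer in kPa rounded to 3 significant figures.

Overburden at base level: q = 16.4 × 2.72 = 44.608 kPa.
The water table is 1.27 m below the base (< B = 2.3 m), so the ½γBN_γ term uses γ̄ = γ' + (d_w/B)(γ − γ') = 7.79 + (1.27/2.3)(16.4 − 7.79) = 12.544 kN/m³.
Surcharge term q·N_q = 44.608 × 17.8 = 794.02 kPa; self-weight term 0.5·γ·B·N_γ = 0.5 × 12.544 × 2.3 × 14.9 = 214.95 kPa.
q_ult = 794.02 + 214.95 = 1009 kPa.
q_all = 1009 / 3.5 = 288.28 kPa.

q_all ≈ 288 kPa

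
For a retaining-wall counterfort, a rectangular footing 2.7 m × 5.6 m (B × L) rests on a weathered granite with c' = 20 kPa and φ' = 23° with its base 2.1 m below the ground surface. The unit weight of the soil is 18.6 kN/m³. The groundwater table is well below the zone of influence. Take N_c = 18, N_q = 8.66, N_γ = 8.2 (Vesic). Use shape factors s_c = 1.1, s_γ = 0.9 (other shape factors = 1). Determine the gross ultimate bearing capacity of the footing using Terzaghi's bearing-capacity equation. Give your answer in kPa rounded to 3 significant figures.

Overburden at base level: q = 18.6 × 2.1 = 39.06 kPa.
Cohesion term c·N_c·s_c = 20 × 18 × 1.1 = 396 kPa; surcharge term q·N_q = 39.06 × 8.66 = 338.26 kPa; self-weight term 0.5·γ·B·N_γ·s_γ = 0.5 × 18.6 × 2.7 × 8.2 × 0.9 = 185.31 kPa.
q_ult = 396 + 338.26 + 185.31 = 919.57 kPa.

q_ult ≈ 920 kPa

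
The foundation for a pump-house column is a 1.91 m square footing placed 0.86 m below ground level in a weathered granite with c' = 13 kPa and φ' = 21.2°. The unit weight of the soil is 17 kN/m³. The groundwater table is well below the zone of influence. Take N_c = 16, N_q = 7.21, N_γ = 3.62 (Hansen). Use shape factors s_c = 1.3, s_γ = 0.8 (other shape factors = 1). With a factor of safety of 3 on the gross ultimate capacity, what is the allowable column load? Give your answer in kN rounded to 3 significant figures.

P_all ≈ 514 kN

q = γ·D_f = 17 × 0.86 = 14.62 kPa.
c·N_c·s_c = 13 × 16 × 1.3 = 270.4 kPa
q·N_q = 14.62 × 7.21 = 105.41 kPa
0.5·γ·B·N_γ·s_γ = 0.5 × 17 × 1.91 × 3.62 × 0.8 = 47.017 kPa
q_ult = 270.4 + 105.41 + 47.017 = 422.83 kPa.
Gross allowable pressure q_all = 422.83 / 3 = 140.94 kPa.
Footing area = 3.6481 m², so allowable column load = 140.94 × 3.6481 = 514.17 kN.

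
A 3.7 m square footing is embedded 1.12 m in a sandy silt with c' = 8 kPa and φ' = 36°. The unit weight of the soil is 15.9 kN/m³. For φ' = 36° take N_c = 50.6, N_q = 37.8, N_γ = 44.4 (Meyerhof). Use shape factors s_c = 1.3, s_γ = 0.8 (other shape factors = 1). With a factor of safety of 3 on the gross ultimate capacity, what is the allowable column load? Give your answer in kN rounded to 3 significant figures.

Overburden at base level: q = 15.9 × 1.12 = 17.808 kPa.
Cohesion term c·N_c·s_c = 8 × 50.6 × 1.3 = 526.24 kPa; surcharge term q·N_q = 17.808 × 37.8 = 673.14 kPa; self-weight term 0.5·γ·B·N_γ·s_γ = 0.5 × 15.9 × 3.7 × 44.4 × 0.8 = 1044.8 kPa.
q_ult = 526.24 + 673.14 + 1044.8 = 2244.2 kPa.
Gross allowable pressure q_all = 2244.2 / 3 = 748.07 kPa.
Footing area = 13.69 m², so allowable column load = 748.07 × 13.69 = 10241 kN.

P_all ≈ 10200 kN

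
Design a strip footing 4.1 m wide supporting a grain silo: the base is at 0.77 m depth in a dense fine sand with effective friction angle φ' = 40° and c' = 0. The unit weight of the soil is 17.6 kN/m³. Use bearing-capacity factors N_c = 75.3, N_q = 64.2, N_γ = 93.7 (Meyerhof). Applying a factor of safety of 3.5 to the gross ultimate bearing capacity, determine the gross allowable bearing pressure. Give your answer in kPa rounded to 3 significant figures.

Effective surcharge at the founding depth q = γ·D_f = 17.6 × 0.77 = 13.552 kPa.
q_ult = q·N_q + 0.5·γ·B·N_γ
     = 13.552 × 64.2 + 0.5 × 17.6 × 4.1 × 93.7
     = 870.04 + 3380.7 = 4250.7 kPa.
q_all = q_ult / FS = 4250.7 / 3.5 = 1214.5 kPa.

q_all ≈ 1210 kPa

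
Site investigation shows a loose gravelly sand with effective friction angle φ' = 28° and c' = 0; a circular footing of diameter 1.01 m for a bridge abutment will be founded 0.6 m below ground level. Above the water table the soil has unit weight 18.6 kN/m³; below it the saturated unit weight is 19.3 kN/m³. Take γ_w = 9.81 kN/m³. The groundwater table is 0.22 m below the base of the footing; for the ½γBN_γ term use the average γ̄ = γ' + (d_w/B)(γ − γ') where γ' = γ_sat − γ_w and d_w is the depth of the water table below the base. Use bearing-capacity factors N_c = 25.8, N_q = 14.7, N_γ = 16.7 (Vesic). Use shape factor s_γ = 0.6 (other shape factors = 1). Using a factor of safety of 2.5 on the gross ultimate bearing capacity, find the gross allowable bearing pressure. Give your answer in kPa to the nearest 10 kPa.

Overburden at base level: q = 18.6 × 0.6 = 11.16 kPa.
The water table is 0.22 m below the base (< B = 1.01 m), so the ½γBN_γ term uses γ̄ = γ' + (d_w/B)(γ − γ') = 9.49 + (0.22/1.01)(18.6 − 9.49) = 11.474 kN/m³.
Surcharge term q·N_q = 11.16 × 14.7 = 164.05 kPa; self-weight term 0.5·γ·B·N_γ·s_γ = 0.5 × 11.474 × 1.01 × 16.7 × 0.6 = 58.061 kPa.
q_ult = 164.05 + 58.061 = 222.11 kPa.
q_all = 222.11 / 2.5 = 88.845 kPa.

q_all ≈ 90 kPa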